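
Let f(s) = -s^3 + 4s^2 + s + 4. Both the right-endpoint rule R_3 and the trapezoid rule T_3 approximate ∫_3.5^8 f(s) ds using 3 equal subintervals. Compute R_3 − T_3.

-193.21875

R_3 = -532.6875.
T_3 = -339.46875.
R_3 − T_3 = -193.21875.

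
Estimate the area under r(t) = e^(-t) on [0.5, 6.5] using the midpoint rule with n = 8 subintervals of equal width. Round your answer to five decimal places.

Δt = (6.5 − 0.5)/8 = 0.75.
Midpoints: 0.875, 1.625, 2.375, 3.125, 3.875, 4.625, 5.375, 6.125.
r(0.875) ≈ 0.41686, r(1.625) ≈ 0.19691, r(2.375) ≈ 0.09301, r(3.125) ≈ 0.04394, r(3.875) ≈ 0.02075, r(4.625) ≈ 0.00980, r(5.375) ≈ 0.00463, r(6.125) ≈ 0.00219.
Sum = Δt · [r(0.875) + r(1.625) + r(2.375) + ...].
Sum ≈ 0.59108.

0.59108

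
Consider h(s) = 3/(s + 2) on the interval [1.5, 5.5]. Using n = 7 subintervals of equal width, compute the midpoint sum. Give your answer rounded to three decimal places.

2.284

Δs = (5.5 − 1.5)/7 = 4/7.
Midpoints: 25/14, 33/14, 41/14, 3.5, 57/14, 65/14, 73/14.
h(25/14) = 42/53, h(33/14) = 42/61, h(41/14) = 14/23, h(3.5) = 6/11, h(57/14) = 42/85, h(65/14) = 14/31, h(73/14) = 42/101.
Sum = Δs · [h(25/14) + h(33/14) + h(41/14) + ...].
Sum ≈ 2.284.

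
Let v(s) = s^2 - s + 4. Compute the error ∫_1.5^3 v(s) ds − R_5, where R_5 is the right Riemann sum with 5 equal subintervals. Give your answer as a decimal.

-0.81

Exact integral: ∫_1.5^3 v(s) ds = 10.5.
R_5 = 11.31.
Error = 10.5 − 11.31 = -0.81.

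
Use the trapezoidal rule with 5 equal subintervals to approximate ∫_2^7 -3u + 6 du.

-37.5

Δu = (7 − 2)/5 = 1.
f(2) = 0, f(3) = -3, f(4) = -6, f(5) = -9, f(6) = -12, f(7) = -15.
T_5 = (Δu/2)·[f(u_0) + 2f(u_1) + ... + 2f(u_{4}) + f(u_5)].
Sum = -37.5.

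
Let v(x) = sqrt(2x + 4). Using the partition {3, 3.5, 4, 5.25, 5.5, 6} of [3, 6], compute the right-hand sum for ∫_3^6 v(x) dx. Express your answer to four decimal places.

Subinterval widths: 0.5, 0.5, 1.25, 0.25, 0.5.
Right endpoints: 3.5, 4, 5.25, 5.5, 6.
v(3.5) ≈ 3.3166, v(4) ≈ 3.4641, v(5.25) ≈ 3.8079, v(5.5) ≈ 3.8730, v(6) ≈ 4.0000.
Sum = Σ Δx_i · v(x_i).
Sum ≈ 11.1185.

11.1185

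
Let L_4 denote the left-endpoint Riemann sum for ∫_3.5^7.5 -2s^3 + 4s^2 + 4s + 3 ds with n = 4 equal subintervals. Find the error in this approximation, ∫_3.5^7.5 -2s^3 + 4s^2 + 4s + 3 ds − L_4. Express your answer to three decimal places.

-263.667

Exact integral: ∫_3.5^7.5 f(s) ds ≈ -901.66667.
L_4 = -638.
Error ≈ -901.66667 − (-638) ≈ -263.667.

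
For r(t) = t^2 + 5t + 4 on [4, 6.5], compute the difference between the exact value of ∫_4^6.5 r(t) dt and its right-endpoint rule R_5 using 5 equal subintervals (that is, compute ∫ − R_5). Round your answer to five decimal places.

Exact integral: ∫_4^6.5 r(t) dt ≈ 145.8333333.
R_5 = 155.625.
Error ≈ 145.8333333 − 155.625 ≈ -9.79167.

-9.79167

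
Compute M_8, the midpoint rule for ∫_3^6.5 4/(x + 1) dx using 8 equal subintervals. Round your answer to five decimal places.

Δx = (6.5 − 3)/8 = 0.4375.
Midpoints: 3.21875, 3.65625, 4.09375, 4.53125, 4.96875, 5.40625, 5.84375, 6.28125.
f(3.21875) = 128/135, f(3.65625) = 128/149, f(4.09375) = 128/163, f(4.53125) = 128/177, f(4.96875) = 128/191, f(5.40625) = 128/205, f(5.84375) = 128/219, f(6.28125) = 128/233.
Sum = Δx · [f(3.21875) + f(3.65625) + f(4.09375) + ...].
Sum ≈ 2.51301.

2.51301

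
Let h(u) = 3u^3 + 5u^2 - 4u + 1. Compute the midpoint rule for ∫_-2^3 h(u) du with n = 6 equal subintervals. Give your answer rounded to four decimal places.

Δu = (3 − (-2))/6 = 5/6.
Midpoints: -19/12, -0.75, 1/12, 11/12, 1.75, 31/12.
h(-19/12) = 4585/576, h(-0.75) = 5.546875, h(1/12) = 0.703125, h(11/12) = 2215/576, h(1.75) = 25.390625, h(31/12) = 14545/192.
Sum = Δu · [h(-19/12) + h(-0.75) + h(1/12) + ...].
Sum ≈ 99.3345.

99.3345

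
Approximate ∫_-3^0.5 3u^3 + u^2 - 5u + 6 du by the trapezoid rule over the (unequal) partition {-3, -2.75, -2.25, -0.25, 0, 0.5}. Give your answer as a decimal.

-22.8984375

Subinterval widths: 0.25, 0.5, 2, 0.25, 0.5.
f(-3) = -51, f(-2.75) = -35.078125, f(-2.25) = -11.859375, f(-0.25) = 7.265625, f(0) = 6, f(0.5) = 4.125.
On each subinterval the trapezoid contributes (Δu_i/2)·[f(u_{i-1}) + f(u_i)].
Sum = -22.8984375.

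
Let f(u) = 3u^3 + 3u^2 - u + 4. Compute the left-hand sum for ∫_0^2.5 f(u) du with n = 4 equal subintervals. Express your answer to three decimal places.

Δu = (2.5 − 0)/4 = 0.625.
Left endpoints: 0, 0.625, 1.25, 1.875.
f(0) = 4, f(0.625) = 2703/512, f(1.25) = 13.296875, f(1.875) = 16613/512.
Sum = Δu · [f(0) + f(0.625) + f(1.25) + f(1.875)].
Sum ≈ 34.390.

34.390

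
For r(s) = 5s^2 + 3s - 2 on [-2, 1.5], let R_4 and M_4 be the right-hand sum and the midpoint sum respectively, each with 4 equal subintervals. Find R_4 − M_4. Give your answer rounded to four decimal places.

4.1152

R_4 = 12.33203125.
M_4 ≈ 8.216797.
R_4 − M_4 ≈ 4.1152.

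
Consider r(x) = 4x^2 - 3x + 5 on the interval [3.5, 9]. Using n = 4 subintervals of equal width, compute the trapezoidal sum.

Δx = (9 − 3.5)/4 = 1.375.
r(3.5) = 43.5, r(4.875) = 85.4375, r(6.25) = 142.5, r(7.625) = 214.6875, r(9) = 302.
T_4 = (Δx/2)·[r(x_0) + 2r(x_1) + 2r(x_2) + 2r(x_3) + r(x_4)].
Sum = 846.140625.

846.140625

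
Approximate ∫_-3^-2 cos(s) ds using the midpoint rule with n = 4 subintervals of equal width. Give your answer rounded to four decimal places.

Δs = (-2 − (-3))/4 = 0.25.
Midpoints: -2.875, -2.625, -2.375, -2.125.
f(-2.875) ≈ -0.9647, f(-2.625) ≈ -0.8695, f(-2.375) ≈ -0.7203, f(-2.125) ≈ -0.5263.
Sum = Δs · [f(-2.875) + f(-2.625) + f(-2.375) + f(-2.125)].
Sum ≈ -0.7702.

-0.7702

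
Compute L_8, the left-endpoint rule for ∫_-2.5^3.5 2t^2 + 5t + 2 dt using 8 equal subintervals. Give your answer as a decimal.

51.375

Δt = (3.5 − (-2.5))/8 = 0.75.
Left endpoints: -2.5, -1.75, -1, -0.25, 0.5, 1.25, 2, 2.75.
f(-2.5) = 2, f(-1.75) = -0.625, f(-1) = -1, f(-0.25) = 0.875, f(0.5) = 5, f(1.25) = 11.375, f(2) = 20, f(2.75) = 30.875.
Sum = Δt · [f(-2.5) + f(-1.75) + f(-1) + ...].
Sum = 51.375.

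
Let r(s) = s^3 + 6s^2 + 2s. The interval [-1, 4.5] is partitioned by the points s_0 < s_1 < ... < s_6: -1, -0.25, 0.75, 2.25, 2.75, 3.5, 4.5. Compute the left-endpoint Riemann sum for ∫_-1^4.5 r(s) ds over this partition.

Subinterval widths: 0.75, 1, 1.5, 0.5, 0.75, 1.
Left endpoints: -1, -0.25, 0.75, 2.25, 2.75, 3.5.
r(-1) = 3, r(-0.25) = -0.140625, r(0.75) = 5.296875, r(2.25) = 46.265625, r(2.75) = 71.671875, r(3.5) = 123.375.
Sum = Σ Δs_i · r(s_i).
Sum = 210.31640625.

210.31640625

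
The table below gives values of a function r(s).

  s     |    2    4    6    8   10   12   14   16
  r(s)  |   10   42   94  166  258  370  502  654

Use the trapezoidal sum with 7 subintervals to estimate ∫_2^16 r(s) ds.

Δs = 2.
T_7 = (2/2)·[10 + 2·42 + 2·94 + 2·166 + 2·258 + 2·370 + 2·502 + 654] = 3528.

3528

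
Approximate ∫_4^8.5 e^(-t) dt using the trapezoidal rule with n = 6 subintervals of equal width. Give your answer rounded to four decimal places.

0.0190

Δt = (8.5 − 4)/6 = 0.75.
f(4) ≈ 0.0183, f(4.75) ≈ 0.0087, f(5.5) ≈ 0.0041, f(6.25) ≈ 0.0019, f(7) ≈ 0.0009, f(7.75) ≈ 0.0004, f(8.5) ≈ 0.0002.
T_6 = (Δt/2)·[f(t_0) + 2f(t_1) + ... + 2f(t_{5}) + f(t_6)].
Sum ≈ 0.0190.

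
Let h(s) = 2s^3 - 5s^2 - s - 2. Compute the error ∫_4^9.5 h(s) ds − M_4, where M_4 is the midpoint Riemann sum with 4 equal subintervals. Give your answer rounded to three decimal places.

Exact integral: ∫_4^9.5 h(s) ds ≈ 2574.11458.
M_4 ≈ 2543.35254.
Error ≈ 2574.11458 − 2543.35254 ≈ 30.762.

30.762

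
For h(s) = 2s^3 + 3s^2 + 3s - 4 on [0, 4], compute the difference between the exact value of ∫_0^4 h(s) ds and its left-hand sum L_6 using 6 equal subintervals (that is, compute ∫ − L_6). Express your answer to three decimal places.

Exact integral: ∫_0^4 h(s) ds = 200.
L_6 ≈ 141.77778.
Error ≈ 200 − 141.77778 ≈ 58.222.

58.222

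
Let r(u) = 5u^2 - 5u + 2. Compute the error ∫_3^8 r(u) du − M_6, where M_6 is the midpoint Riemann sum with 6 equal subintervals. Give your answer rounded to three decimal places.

1.447

Exact integral: ∫_3^8 r(u) du ≈ 680.83333.
M_6 ≈ 679.38657.
Error ≈ 680.83333 − 679.38657 ≈ 1.447.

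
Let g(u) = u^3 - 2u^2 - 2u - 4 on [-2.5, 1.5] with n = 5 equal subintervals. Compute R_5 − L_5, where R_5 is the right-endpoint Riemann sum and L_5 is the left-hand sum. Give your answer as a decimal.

15.2

R_5 = -27.06.
L_5 = -42.26.
R_5 − L_5 = 15.2.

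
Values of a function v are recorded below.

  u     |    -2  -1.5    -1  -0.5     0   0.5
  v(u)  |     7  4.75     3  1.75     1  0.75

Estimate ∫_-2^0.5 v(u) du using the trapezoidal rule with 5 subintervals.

7.1875

Δu = 0.5.
T_5 = (0.5/2)·[7 + 2·4.75 + 2·3 + 2·1.75 + 2·1 + 0.75] = 7.1875.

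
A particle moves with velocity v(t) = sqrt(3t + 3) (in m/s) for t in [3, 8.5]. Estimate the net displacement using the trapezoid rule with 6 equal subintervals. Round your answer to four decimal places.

Δt = (8.5 − 3)/6 = 11/12.
v(3) ≈ 3.4641, v(47/12) ≈ 3.8406, v(29/6) ≈ 4.1833, v(5.75) ≈ 4.5000, v(20/3) ≈ 4.7958, v(91/12) ≈ 5.0744, v(8.5) ≈ 5.3385.
T_6 = (Δt/2)·[v(t_0) + 2v(t_1) + ... + 2v(t_{5}) + v(t_6)].
Sum ≈ 24.5625.

24.5625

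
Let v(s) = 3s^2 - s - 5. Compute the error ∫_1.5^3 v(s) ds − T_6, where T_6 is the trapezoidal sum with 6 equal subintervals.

-0.046875

Exact integral: ∫_1.5^3 v(s) ds = 12.75.
T_6 = 12.796875.
Error = 12.75 − 12.796875 = -0.046875.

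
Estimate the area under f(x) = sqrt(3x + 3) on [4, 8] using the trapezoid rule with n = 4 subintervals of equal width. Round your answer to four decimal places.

Δx = (8 − 4)/4 = 1.
f(4) ≈ 3.8730, f(5) ≈ 4.2426, f(6) ≈ 4.5826, f(7) ≈ 4.8990, f(8) ≈ 5.1962.
T_4 = (Δx/2)·[f(x_0) + 2f(x_1) + 2f(x_2) + 2f(x_3) + f(x_4)].
Sum ≈ 18.2588.

18.2588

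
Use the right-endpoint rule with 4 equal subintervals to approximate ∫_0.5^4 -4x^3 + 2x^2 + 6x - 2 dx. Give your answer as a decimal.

Δx = (4 − 0.5)/4 = 0.875.
Right endpoints: 1.375, 2.25, 3.125, 4.
f(1.375) = -0.3671875, f(2.25) = -23.9375, f(3.125) = -85.7890625, f(4) = -202.
Sum = Δx · [f(1.375) + f(2.25) + f(3.125) + f(4)].
Sum = -273.08203125.

-273.08203125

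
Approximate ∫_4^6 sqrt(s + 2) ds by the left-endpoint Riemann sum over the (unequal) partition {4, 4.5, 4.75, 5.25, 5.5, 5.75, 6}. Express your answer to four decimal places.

Subinterval widths: 0.5, 0.25, 0.5, 0.25, 0.25, 0.25.
Left endpoints: 4, 4.5, 4.75, 5.25, 5.5, 5.75.
f(4) ≈ 2.4495, f(4.5) ≈ 2.5495, f(4.75) ≈ 2.5981, f(5.25) ≈ 2.6926, f(5.5) ≈ 2.7386, f(5.75) ≈ 2.7839.
Sum = Σ Δs_i · f(s_i).
Sum ≈ 5.2149.

5.2149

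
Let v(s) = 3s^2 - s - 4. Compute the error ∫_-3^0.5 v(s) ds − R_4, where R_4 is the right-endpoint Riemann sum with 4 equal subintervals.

Exact integral: ∫_-3^0.5 v(s) ds = 17.5.
R_4 = 5.82421875.
Error = 17.5 − 5.82421875 = 11.67578125.

11.67578125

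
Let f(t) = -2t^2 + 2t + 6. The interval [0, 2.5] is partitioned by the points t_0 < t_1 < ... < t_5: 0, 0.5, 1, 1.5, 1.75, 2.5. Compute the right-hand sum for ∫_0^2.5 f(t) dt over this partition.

8.21875

Subinterval widths: 0.5, 0.5, 0.5, 0.25, 0.75.
Right endpoints: 0.5, 1, 1.5, 1.75, 2.5.
f(0.5) = 6.5, f(1) = 6, f(1.5) = 4.5, f(1.75) = 3.375, f(2.5) = -1.5.
Sum = Σ Δt_i · f(t_i).
Sum = 8.21875.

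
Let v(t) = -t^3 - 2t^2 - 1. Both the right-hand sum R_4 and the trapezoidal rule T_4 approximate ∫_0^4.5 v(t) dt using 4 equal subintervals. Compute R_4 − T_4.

-74.0390625

R_4 ≈ -250.110352.
T_4 ≈ -176.071289.
R_4 − T_4 = -74.0390625.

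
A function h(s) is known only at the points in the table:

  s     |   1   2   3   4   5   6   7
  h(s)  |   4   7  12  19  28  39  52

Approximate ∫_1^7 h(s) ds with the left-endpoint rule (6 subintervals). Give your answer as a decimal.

109

Δs = 1.
Sum = 1·[4 + 7 + 12 + 19 + 28 + 39] = 109.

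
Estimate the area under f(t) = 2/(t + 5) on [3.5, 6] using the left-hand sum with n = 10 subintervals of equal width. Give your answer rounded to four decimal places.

0.5224

Δt = (6 − 3.5)/10 = 0.25.
Left endpoints: 3.5, 3.75, 4, 4.25, 4.5, 4.75, 5, 5.25, 5.5, 5.75.
f(3.5) = 4/17, f(3.75) = 8/35, f(4) = 2/9, f(4.25) = 8/37, f(4.5) = 4/19, f(4.75) = 8/39, f(5) = 0.2, f(5.25) = 8/41, f(5.5) = 4/21, f(5.75) = 8/43.
Sum = Δt · [f(3.5) + f(3.75) + f(4) + ...].
Sum ≈ 0.5224.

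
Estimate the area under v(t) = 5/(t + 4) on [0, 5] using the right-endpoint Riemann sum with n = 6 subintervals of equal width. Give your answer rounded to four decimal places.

3.7797

Δt = (5 − 0)/6 = 5/6.
Right endpoints: 5/6, 5/3, 2.5, 10/3, 25/6, 5.
v(5/6) = 30/29, v(5/3) = 15/17, v(2.5) = 10/13, v(10/3) = 15/22, v(25/6) = 30/49, v(5) = 5/9.
Sum = Δt · [v(5/6) + v(5/3) + v(2.5) + ...].
Sum ≈ 3.7797.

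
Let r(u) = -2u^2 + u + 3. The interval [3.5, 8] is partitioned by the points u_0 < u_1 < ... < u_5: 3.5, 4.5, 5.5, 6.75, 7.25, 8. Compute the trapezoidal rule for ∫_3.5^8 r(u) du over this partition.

-274.875

Subinterval widths: 1, 1, 1.25, 0.5, 0.75.
r(3.5) = -18, r(4.5) = -33, r(5.5) = -52, r(6.75) = -81.375, r(7.25) = -94.875, r(8) = -117.
On each subinterval the trapezoid contributes (Δu_i/2)·[r(u_{i-1}) + r(u_i)].
Sum = -274.875.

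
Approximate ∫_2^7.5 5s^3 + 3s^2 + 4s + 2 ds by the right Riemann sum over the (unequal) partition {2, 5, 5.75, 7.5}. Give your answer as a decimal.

Subinterval widths: 3, 0.75, 1.75.
Right endpoints: 5, 5.75, 7.5.
f(5) = 722, f(5.75) = 1074.734375, f(7.5) = 2310.125.
Sum = Σ Δs_i · f(s_i).
Sum = 7014.76953125.

7014.76953125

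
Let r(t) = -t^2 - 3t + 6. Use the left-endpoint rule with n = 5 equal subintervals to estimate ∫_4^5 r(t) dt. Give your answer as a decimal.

Δt = (5 − 4)/5 = 0.2.
Left endpoints: 4, 4.2, 4.4, 4.6, 4.8.
r(4) = -22, r(4.2) = -24.24, r(4.4) = -26.56, r(4.6) = -28.96, r(4.8) = -31.44.
Sum = Δt · [r(4) + r(4.2) + r(4.4) + r(4.6) + r(4.8)].
Sum = -26.64.

-26.64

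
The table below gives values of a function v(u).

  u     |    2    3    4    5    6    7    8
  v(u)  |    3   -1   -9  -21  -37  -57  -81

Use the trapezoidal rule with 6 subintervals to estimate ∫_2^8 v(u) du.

-164

Δu = 1.
T_6 = (1/2)·[3 + 2·(-1) + 2·(-9) + 2·(-21) + 2·(-37) + 2·(-57) + (-81)] = -164.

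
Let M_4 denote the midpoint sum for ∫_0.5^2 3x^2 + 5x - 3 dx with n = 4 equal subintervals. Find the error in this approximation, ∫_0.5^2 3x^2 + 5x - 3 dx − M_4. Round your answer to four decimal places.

Exact integral: ∫_0.5^2 f(x) dx = 12.75.
M_4 ≈ 12.697266.
Error ≈ 12.75 − 12.697266 ≈ 0.0527.

0.0527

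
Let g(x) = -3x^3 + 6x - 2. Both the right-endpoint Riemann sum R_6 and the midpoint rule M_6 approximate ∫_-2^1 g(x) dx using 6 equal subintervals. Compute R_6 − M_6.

-1.40625

R_6 = -5.4375.
M_6 = -4.03125.
R_6 − M_6 = -1.40625.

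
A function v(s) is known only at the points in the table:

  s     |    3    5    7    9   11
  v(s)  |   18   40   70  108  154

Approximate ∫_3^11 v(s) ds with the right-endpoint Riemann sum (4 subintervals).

Δs = 2.
Sum = 2·[40 + 70 + 108 + 154] = 744.

744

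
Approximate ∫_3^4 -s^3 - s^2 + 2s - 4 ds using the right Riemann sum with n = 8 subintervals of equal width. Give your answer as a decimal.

Δs = (4 − 3)/8 = 0.125.
Right endpoints: 3.125, 3.25, 3.375, 3.5, 3.625, 3.75, 3.875, 4.
f(3.125) = -19473/512, f(3.25) = -42.390625, f(3.375) = -24107/512, f(3.5) = -52.125, f(3.625) = -29453/512, f(3.75) = -63.296875, f(3.875) = -35559/512, f(4) = -76.
Sum = Δs · [f(3.125) + f(3.25) + f(3.375) + ...].
Sum = -55.73828125.

-55.73828125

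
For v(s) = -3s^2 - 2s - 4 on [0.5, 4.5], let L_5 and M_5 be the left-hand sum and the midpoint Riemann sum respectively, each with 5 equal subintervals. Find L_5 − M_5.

L_5 = -101.08.
M_5 = -126.36.
L_5 − M_5 = 25.28.

25.28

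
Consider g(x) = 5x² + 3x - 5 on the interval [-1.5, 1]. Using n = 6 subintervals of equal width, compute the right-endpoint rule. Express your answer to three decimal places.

Δx = (1 − (-1.5))/6 = 5/12.
Right endpoints: -13/12, -2/3, -0.25, 1/6, 7/12, 1.
g(-13/12) = -343/144, g(-2/3) = -43/9, g(-0.25) = -5.4375, g(1/6) = -157/36, g(7/12) = -223/144, g(1) = 3.
Sum = Δx · [g(-13/12) + g(-2/3) + g(-0.25) + ...].
Sum ≈ -6.461.

-6.461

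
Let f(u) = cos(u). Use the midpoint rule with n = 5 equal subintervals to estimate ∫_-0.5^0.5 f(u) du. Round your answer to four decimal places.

Δu = (0.5 − (-0.5))/5 = 0.2.
Midpoints: -0.4, -0.2, 0, 0.2, 0.4.
f(-0.4) ≈ 0.9211, f(-0.2) ≈ 0.9801, f(0) ≈ 1.0000, f(0.2) ≈ 0.9801, f(0.4) ≈ 0.9211.
Sum = Δu · [f(-0.4) + f(-0.2) + f(0) + f(0.2) + f(0.4)].
Sum ≈ 0.9605.

0.9605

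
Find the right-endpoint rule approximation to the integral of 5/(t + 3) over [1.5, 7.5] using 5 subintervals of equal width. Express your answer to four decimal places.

3.8795

Δt = (7.5 − 1.5)/5 = 1.2.
Right endpoints: 2.7, 3.9, 5.1, 6.3, 7.5.
f(2.7) = 50/57, f(3.9) = 50/69, f(5.1) = 50/81, f(6.3) = 50/93, f(7.5) = 10/21.
Sum = Δt · [f(2.7) + f(3.9) + f(5.1) + f(6.3) + f(7.5)].
Sum ≈ 3.8795.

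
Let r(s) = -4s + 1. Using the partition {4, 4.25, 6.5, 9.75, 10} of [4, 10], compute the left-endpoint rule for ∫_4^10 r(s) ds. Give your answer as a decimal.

Subinterval widths: 0.25, 2.25, 3.25, 0.25.
Left endpoints: 4, 4.25, 6.5, 9.75.
r(4) = -15, r(4.25) = -16, r(6.5) = -25, r(9.75) = -38.
Sum = Σ Δs_i · r(s_i).
Sum = -130.5.

-130.5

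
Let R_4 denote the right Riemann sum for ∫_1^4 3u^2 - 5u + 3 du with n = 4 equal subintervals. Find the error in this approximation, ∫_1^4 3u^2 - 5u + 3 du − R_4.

Exact integral: ∫_1^4 f(u) du = 34.5.
R_4 = 46.59375.
Error = 34.5 − 46.59375 = -12.09375.

-12.09375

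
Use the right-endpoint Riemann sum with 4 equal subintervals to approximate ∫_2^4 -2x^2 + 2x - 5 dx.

-40.5

Δx = (4 − 2)/4 = 0.5.
Right endpoints: 2.5, 3, 3.5, 4.
f(2.5) = -12.5, f(3) = -17, f(3.5) = -22.5, f(4) = -29.
Sum = Δx · [f(2.5) + f(3) + f(3.5) + f(4)].
Sum = -40.5.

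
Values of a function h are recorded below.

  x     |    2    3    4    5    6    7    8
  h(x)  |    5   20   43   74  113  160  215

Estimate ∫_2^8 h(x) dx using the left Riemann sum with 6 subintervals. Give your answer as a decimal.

Δx = 1.
Sum = 1·[5 + 20 + 43 + 74 + 113 + 160] = 415.

415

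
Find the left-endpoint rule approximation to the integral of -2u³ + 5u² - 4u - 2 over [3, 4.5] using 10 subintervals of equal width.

Δu = (4.5 − 3)/10 = 0.15.
Left endpoints: 3, 3.15, 3.3, 3.45, 3.6, 3.75, 3.9, 4.05, 4.2, 4.35.
f(3) = -23, f(3.15) = -27.49925, f(3.3) = -32.624, f(3.45) = -38.41475, f(3.6) = -44.912, f(3.75) = -52.15625, f(3.9) = -60.188, f(4.05) = -69.04775, f(4.2) = -78.776, f(4.35) = -89.41325.
Sum = Δu · [f(3) + f(3.15) + f(3.3) + ...].
Sum = -77.4046875.

-77.4046875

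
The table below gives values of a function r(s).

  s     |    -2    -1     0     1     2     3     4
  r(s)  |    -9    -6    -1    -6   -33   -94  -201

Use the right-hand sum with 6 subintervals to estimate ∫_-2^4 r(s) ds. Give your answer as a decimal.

-341

Δs = 1.
Sum = 1·[(-6) + (-1) + (-6) + (-33) + (-94) + (-201)] = -341.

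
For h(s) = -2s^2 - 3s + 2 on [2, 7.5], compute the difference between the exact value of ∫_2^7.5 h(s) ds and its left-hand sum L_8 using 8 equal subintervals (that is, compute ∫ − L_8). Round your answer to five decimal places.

Exact integral: ∫_2^7.5 h(s) ds ≈ -343.2916667.
L_8 ≈ -302.5644531.
Error ≈ -343.2916667 − (-302.5644531) ≈ -40.72721.

-40.72721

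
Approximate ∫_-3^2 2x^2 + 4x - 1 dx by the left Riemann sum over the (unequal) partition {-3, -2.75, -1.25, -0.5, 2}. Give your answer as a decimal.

Subinterval widths: 0.25, 1.5, 0.75, 2.5.
Left endpoints: -3, -2.75, -1.25, -0.5.
f(-3) = 5, f(-2.75) = 3.125, f(-1.25) = -2.875, f(-0.5) = -2.5.
Sum = Σ Δx_i · f(x_i).
Sum = -2.46875.

-2.46875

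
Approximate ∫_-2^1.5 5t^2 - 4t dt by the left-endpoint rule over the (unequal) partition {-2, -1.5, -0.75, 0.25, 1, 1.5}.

Subinterval widths: 0.5, 0.75, 1, 0.75, 0.5.
Left endpoints: -2, -1.5, -0.75, 0.25, 1.
f(-2) = 28, f(-1.5) = 17.25, f(-0.75) = 5.8125, f(0.25) = -0.6875, f(1) = 1.
Sum = Σ Δt_i · f(t_i).
Sum = 32.734375.

32.734375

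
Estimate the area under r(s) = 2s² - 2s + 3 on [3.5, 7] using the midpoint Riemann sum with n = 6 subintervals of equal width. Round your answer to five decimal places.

173.63484

Δs = (7 − 3.5)/6 = 7/12.
Midpoints: 91/24, 4.375, 119/24, 133/24, 6.125, 161/24.
r(91/24) = 6961/288, r(4.375) = 32.53125, r(119/24) = 12169/288, r(133/24) = 15361/288, r(6.125) = 65.78125, r(161/24) = 22921/288.
Sum = Δs · [r(91/24) + r(4.375) + r(119/24) + ...].
Sum ≈ 173.63484.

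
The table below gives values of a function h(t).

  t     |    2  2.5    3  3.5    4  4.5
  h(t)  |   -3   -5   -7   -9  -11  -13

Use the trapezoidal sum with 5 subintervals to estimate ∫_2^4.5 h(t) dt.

-20

Δt = 0.5.
T_5 = (0.5/2)·[(-3) + 2·(-5) + 2·(-7) + 2·(-9) + 2·(-11) + (-13)] = -20.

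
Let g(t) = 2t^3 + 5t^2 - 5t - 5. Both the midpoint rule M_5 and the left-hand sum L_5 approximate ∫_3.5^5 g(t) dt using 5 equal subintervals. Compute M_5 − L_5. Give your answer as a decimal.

32.045625

M_5 = 334.625625.
L_5 = 302.58.
M_5 − L_5 = 32.045625.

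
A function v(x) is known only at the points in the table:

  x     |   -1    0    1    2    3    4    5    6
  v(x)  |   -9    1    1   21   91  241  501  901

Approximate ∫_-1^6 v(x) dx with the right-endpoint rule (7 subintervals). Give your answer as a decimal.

1757

Δx = 1.
Sum = 1·[1 + 1 + 21 + 91 + 241 + 501 + 901] = 1757.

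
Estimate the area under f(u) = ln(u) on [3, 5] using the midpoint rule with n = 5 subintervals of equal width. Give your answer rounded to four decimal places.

2.7522

Δu = (5 − 3)/5 = 0.4.
Midpoints: 3.2, 3.6, 4, 4.4, 4.8.
f(3.2) ≈ 1.1632, f(3.6) ≈ 1.2809, f(4) ≈ 1.3863, f(4.4) ≈ 1.4816, f(4.8) ≈ 1.5686.
Sum = Δu · [f(3.2) + f(3.6) + f(4) + f(4.4) + f(4.8)].
Sum ≈ 2.7522.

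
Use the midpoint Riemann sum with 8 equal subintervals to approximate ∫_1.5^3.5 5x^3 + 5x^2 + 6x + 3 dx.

282.640625

Δx = (3.5 − 1.5)/8 = 0.25.
Midpoints: 1.625, 1.875, 2.125, 2.375, 2.625, 2.875, 3.125, 3.375.
f(1.625) = 24273/512, f(1.875) = 33171/512, f(2.125) = 44189/512, f(2.375) = 57567/512, f(2.625) = 73545/512, f(2.875) = 92363/512, f(3.125) = 114261/512, f(3.375) = 139479/512.
Sum = Δx · [f(1.625) + f(1.875) + f(2.125) + ...].
Sum = 282.640625.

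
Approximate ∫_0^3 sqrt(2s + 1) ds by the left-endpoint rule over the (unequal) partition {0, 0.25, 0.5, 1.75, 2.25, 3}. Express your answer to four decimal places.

5.1435

Subinterval widths: 0.25, 0.25, 1.25, 0.5, 0.75.
Left endpoints: 0, 0.25, 0.5, 1.75, 2.25.
f(0) ≈ 1.0000, f(0.25) ≈ 1.2247, f(0.5) ≈ 1.4142, f(1.75) ≈ 2.1213, f(2.25) ≈ 2.3452.
Sum = Σ Δs_i · f(s_i).
Sum ≈ 5.1435.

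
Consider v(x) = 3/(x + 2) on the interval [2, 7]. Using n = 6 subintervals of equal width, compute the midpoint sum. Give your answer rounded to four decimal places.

2.4285

Δx = (7 − 2)/6 = 5/6.
Midpoints: 29/12, 3.25, 49/12, 59/12, 5.75, 79/12.
v(29/12) = 36/53, v(3.25) = 4/7, v(49/12) = 36/73, v(59/12) = 36/83, v(5.75) = 12/31, v(79/12) = 36/103.
Sum = Δx · [v(29/12) + v(3.25) + v(49/12) + ...].
Sum ≈ 2.4285.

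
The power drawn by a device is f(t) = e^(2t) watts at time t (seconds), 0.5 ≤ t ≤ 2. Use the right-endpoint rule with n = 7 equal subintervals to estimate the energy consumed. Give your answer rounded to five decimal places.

Δt = (2 − 0.5)/7 = 3/14.
Right endpoints: 5/7, 13/14, 8/7, 19/14, 11/7, 25/14, 2.
f(5/7) ≈ 4.17273, f(13/14) ≈ 6.40541, f(8/7) ≈ 9.83271, f(19/14) ≈ 15.09382, f(11/7) ≈ 23.16997, f(25/14) ≈ 35.56737, f(2) ≈ 54.59815.
Sum = Δt · [f(5/7) + f(13/14) + f(8/7) + ...].
Sum ≈ 31.89432.

31.89432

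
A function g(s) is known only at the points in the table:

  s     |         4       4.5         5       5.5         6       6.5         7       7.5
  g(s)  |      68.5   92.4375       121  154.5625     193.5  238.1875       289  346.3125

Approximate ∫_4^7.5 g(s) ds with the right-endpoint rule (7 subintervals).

717.5

Δs = 0.5.
Sum = 0.5·[92.4375 + 121 + 154.5625 + 193.5 + 238.1875 + 289 + 346.3125] = 717.5.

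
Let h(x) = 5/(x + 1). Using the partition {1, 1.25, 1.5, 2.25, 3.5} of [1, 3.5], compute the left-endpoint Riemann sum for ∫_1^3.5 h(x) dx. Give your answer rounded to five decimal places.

Subinterval widths: 0.25, 0.25, 0.75, 1.25.
Left endpoints: 1, 1.25, 1.5, 2.25.
h(1) = 2.5, h(1.25) = 20/9, h(1.5) = 2, h(2.25) = 20/13.
Sum = Σ Δx_i · h(x_i).
Sum ≈ 4.60363.

4.60363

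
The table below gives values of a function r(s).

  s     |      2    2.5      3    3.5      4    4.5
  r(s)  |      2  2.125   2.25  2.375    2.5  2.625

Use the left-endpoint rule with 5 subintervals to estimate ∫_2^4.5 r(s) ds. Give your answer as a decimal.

Δs = 0.5.
Sum = 0.5·[2 + 2.125 + 2.25 + 2.375 + 2.5] = 5.625.

5.625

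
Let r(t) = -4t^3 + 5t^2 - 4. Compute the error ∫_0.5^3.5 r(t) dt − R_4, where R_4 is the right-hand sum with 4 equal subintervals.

46.96875

Exact integral: ∫_0.5^3.5 r(t) dt = -90.75.
R_4 = -137.71875.
Error = -90.75 − (-137.71875) = 46.96875.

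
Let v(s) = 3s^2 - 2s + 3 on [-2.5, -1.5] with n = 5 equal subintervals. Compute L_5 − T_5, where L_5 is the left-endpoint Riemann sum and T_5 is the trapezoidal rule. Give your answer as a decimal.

L_5 = 20.67.
T_5 = 19.27.
L_5 − T_5 = 1.4.

1.4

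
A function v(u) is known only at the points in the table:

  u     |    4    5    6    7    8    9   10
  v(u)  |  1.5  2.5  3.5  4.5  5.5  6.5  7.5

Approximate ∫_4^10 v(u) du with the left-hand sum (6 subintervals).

24

Δu = 1.
Sum = 1·[1.5 + 2.5 + 3.5 + 4.5 + 5.5 + 6.5] = 24.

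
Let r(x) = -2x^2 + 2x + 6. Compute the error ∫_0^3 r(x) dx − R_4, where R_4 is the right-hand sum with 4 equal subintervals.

Exact integral: ∫_0^3 r(x) dx = 9.
R_4 = 3.9375.
Error = 9 − 3.9375 = 5.0625.

5.0625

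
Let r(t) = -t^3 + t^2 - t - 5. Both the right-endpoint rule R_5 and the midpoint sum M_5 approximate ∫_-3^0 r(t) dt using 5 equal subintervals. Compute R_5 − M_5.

-10.215

R_5 = 8.04.
M_5 = 18.255.
R_5 − M_5 = -10.215.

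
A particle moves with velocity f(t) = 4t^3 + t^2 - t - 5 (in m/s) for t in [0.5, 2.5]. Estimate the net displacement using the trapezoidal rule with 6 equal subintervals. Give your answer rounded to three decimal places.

31.870

Δt = (2.5 − 0.5)/6 = 1/3.
f(0.5) = -4.75, f(5/6) = -305/108, f(7/6) = 167/108, f(1.5) = 9.25, f(11/6) = 2287/108, f(13/6) = 4127/108, f(2.5) = 61.25.
T_6 = (Δt/2)·[f(t_0) + 2f(t_1) + ... + 2f(t_{5}) + f(t_6)].
Sum ≈ 31.870.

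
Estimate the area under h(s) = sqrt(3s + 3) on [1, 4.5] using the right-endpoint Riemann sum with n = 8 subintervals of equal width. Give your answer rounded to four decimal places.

Δs = (4.5 − 1)/8 = 0.4375.
Right endpoints: 1.4375, 1.875, 2.3125, 2.75, 3.1875, 3.625, 4.0625, 4.5.
h(1.4375) ≈ 2.7042, h(1.875) ≈ 2.9368, h(2.3125) ≈ 3.1524, h(2.75) ≈ 3.3541, h(3.1875) ≈ 3.5444, h(3.625) ≈ 3.7249, h(4.0625) ≈ 3.8971, h(4.5) ≈ 4.0620.
Sum = Δs · [h(1.4375) + h(1.875) + h(2.3125) + ...].
Sum ≈ 11.9770.

11.9770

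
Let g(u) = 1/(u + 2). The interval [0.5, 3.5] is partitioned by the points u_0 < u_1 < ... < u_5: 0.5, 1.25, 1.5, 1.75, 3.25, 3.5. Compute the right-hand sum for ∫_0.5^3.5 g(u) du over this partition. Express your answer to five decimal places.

0.70003

Subinterval widths: 0.75, 0.25, 0.25, 1.5, 0.25.
Right endpoints: 1.25, 1.5, 1.75, 3.25, 3.5.
g(1.25) = 4/13, g(1.5) = 2/7, g(1.75) = 4/15, g(3.25) = 4/21, g(3.5) = 2/11.
Sum = Σ Δu_i · g(u_i).
Sum ≈ 0.70003.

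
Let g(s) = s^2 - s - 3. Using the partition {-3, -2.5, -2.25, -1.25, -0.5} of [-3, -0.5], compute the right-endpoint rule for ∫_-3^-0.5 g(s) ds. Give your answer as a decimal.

2.078125

Subinterval widths: 0.5, 0.25, 1, 0.75.
Right endpoints: -2.5, -2.25, -1.25, -0.5.
g(-2.5) = 5.75, g(-2.25) = 4.3125, g(-1.25) = -0.1875, g(-0.5) = -2.25.
Sum = Σ Δs_i · g(s_i).
Sum = 2.078125.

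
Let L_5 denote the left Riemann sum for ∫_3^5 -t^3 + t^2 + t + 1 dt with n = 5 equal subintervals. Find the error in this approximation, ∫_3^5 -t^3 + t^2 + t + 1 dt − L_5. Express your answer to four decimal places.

Exact integral: ∫_3^5 f(t) dt ≈ -93.333333.
L_5 = -77.92.
Error ≈ -93.333333 − (-77.92) ≈ -15.4133.

-15.4133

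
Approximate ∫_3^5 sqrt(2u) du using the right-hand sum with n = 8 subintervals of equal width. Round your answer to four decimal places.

5.7306

Δu = (5 − 3)/8 = 0.25.
Right endpoints: 3.25, 3.5, 3.75, 4, 4.25, 4.5, 4.75, 5.
f(3.25) ≈ 2.5495, f(3.5) ≈ 2.6458, f(3.75) ≈ 2.7386, f(4) ≈ 2.8284, f(4.25) ≈ 2.9155, f(4.5) ≈ 3.0000, f(4.75) ≈ 3.0822, f(5) ≈ 3.1623.
Sum = Δu · [f(3.25) + f(3.5) + f(3.75) + ...].
Sum ≈ 5.7306.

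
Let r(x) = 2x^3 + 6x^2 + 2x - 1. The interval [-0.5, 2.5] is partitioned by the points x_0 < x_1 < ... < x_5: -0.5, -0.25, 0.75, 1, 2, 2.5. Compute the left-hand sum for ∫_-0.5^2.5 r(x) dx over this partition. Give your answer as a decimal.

30.3359375

Subinterval widths: 0.25, 1, 0.25, 1, 0.5.
Left endpoints: -0.5, -0.25, 0.75, 1, 2.
r(-0.5) = -0.75, r(-0.25) = -1.15625, r(0.75) = 4.71875, r(1) = 9, r(2) = 43.
Sum = Σ Δx_i · r(x_i).
Sum = 30.3359375.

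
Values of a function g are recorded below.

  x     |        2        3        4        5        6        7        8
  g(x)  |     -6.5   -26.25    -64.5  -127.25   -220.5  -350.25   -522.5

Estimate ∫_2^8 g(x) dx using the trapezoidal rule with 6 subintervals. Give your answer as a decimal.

-1053.25

Δx = 1.
T_6 = (1/2)·[(-6.5) + 2·(-26.25) + 2·(-64.5) + 2·(-127.25) + 2·(-220.5) + 2·(-350.25) + (-522.5)] = -1053.25.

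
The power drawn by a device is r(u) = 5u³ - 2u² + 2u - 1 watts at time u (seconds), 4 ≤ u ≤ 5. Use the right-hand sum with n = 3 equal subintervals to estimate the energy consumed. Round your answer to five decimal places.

477.96296

Δu = (5 − 4)/3 = 1/3.
Right endpoints: 13/3, 14/3, 5.
r(13/3) = 10178/27, r(14/3) = 12769/27, r(5) = 584.
Sum = Δu · [r(13/3) + r(14/3) + r(5)].
Sum ≈ 477.96296.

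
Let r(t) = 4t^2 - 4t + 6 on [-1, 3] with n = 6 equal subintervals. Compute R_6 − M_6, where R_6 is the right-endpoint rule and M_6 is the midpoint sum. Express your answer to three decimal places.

7.111

R_6 ≈ 51.85185.
M_6 ≈ 44.74074.
R_6 − M_6 ≈ 7.111.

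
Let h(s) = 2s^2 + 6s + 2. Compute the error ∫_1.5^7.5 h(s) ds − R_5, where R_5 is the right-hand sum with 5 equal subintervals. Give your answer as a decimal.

-89.28

Exact integral: ∫_1.5^7.5 h(s) ds = 453.
R_5 = 542.28.
Error = 453 − 542.28 = -89.28.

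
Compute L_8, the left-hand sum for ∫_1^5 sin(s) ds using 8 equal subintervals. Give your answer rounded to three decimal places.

0.701

Δs = (5 − 1)/8 = 0.5.
Left endpoints: 1, 1.5, 2, 2.5, 3, 3.5, 4, 4.5.
f(1) ≈ 0.841, f(1.5) ≈ 0.997, f(2) ≈ 0.909, f(2.5) ≈ 0.598, f(3) ≈ 0.141, f(3.5) ≈ -0.351, f(4) ≈ -0.757, f(4.5) ≈ -0.978.
Sum = Δs · [f(1) + f(1.5) + f(2) + ...].
Sum ≈ 0.701.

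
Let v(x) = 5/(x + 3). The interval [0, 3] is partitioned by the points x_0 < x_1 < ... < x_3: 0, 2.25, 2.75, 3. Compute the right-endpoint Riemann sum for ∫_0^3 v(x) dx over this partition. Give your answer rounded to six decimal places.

Subinterval widths: 2.25, 0.5, 0.25.
Right endpoints: 2.25, 2.75, 3.
v(2.25) = 20/21, v(2.75) = 20/23, v(3) = 5/6.
Sum = Σ Δx_i · v(x_i).
Sum ≈ 2.785973.

2.785973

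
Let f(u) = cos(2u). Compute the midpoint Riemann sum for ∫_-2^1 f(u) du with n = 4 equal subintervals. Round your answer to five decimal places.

Δu = (1 − (-2))/4 = 0.75.
Midpoints: -1.625, -0.875, -0.125, 0.625.
f(-1.625) ≈ -0.99413, f(-0.875) ≈ -0.17825, f(-0.125) ≈ 0.96891, f(0.625) ≈ 0.31532.
Sum = Δu · [f(-1.625) + f(-0.875) + f(-0.125) + f(0.625)].
Sum ≈ 0.08389.

0.08389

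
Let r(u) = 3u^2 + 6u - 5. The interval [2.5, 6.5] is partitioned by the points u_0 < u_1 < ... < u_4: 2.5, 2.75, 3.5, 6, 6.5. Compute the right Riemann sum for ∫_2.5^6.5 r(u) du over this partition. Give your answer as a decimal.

475.984375

Subinterval widths: 0.25, 0.75, 2.5, 0.5.
Right endpoints: 2.75, 3.5, 6, 6.5.
r(2.75) = 34.1875, r(3.5) = 52.75, r(6) = 139, r(6.5) = 160.75.
Sum = Σ Δu_i · r(u_i).
Sum = 475.984375.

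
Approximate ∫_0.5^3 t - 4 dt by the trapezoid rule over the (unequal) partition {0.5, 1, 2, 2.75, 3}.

-5.625

Subinterval widths: 0.5, 1, 0.75, 0.25.
f(0.5) = -3.5, f(1) = -3, f(2) = -2, f(2.75) = -1.25, f(3) = -1.
On each subinterval the trapezoid contributes (Δt_i/2)·[f(t_{i-1}) + f(t_i)].
Sum = -5.625.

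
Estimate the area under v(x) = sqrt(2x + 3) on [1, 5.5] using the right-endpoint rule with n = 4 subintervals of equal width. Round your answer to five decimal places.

14.56231

Δx = (5.5 − 1)/4 = 1.125.
Right endpoints: 2.125, 3.25, 4.375, 5.5.
v(2.125) ≈ 2.69258, v(3.25) ≈ 3.08221, v(4.375) ≈ 3.42783, v(5.5) ≈ 3.74166.
Sum = Δx · [v(2.125) + v(3.25) + v(4.375) + v(5.5)].
Sum ≈ 14.56231.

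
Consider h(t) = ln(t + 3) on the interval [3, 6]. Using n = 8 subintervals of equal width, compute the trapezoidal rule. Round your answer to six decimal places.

Δt = (6 − 3)/8 = 0.375.
h(3) ≈ 1.791759, h(3.375) ≈ 1.852384, h(3.75) ≈ 1.909543, h(4.125) ≈ 1.963610, h(4.5) ≈ 2.014903, h(4.875) ≈ 2.063693, h(5.25) ≈ 2.110213, h(5.625) ≈ 2.154665, h(6) ≈ 2.197225.
T_8 = (Δt/2)·[h(t_0) + 2h(t_1) + ... + 2h(t_{7}) + h(t_8)].
Sum ≈ 6.023814.

6.023814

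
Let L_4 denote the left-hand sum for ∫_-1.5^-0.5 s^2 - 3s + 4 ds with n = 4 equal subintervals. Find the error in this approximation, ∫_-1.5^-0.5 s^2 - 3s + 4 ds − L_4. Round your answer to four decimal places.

-0.6354

Exact integral: ∫_-1.5^-0.5 f(s) ds ≈ 8.083333.
L_4 = 8.71875.
Error ≈ 8.083333 − 8.71875 ≈ -0.6354.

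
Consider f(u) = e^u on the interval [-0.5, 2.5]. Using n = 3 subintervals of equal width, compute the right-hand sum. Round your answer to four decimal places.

18.3129

Δu = (2.5 − (-0.5))/3 = 1.
Right endpoints: 0.5, 1.5, 2.5.
f(0.5) ≈ 1.6487, f(1.5) ≈ 4.4817, f(2.5) ≈ 12.1825.
Sum = Δu · [f(0.5) + f(1.5) + f(2.5)].
Sum ≈ 18.3129.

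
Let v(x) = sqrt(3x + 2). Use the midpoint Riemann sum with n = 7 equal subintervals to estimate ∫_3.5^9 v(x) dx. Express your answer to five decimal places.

24.88721

Δx = (9 − 3.5)/7 = 11/14.
Midpoints: 109/28, 131/28, 153/28, 6.25, 197/28, 219/28, 241/28.
v(109/28) ≈ 3.69846, v(131/28) ≈ 4.00446, v(153/28) ≈ 4.28869, v(6.25) ≈ 4.55522, v(197/28) ≈ 4.80699, v(219/28) ≈ 5.04621, v(241/28) ≈ 5.27460.
Sum = Δx · [v(109/28) + v(131/28) + v(153/28) + ...].
Sum ≈ 24.88721.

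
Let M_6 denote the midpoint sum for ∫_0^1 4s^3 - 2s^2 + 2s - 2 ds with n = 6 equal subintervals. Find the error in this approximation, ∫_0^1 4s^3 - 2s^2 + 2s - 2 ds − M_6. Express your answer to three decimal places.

Exact integral: ∫_0^1 f(s) ds ≈ -0.66667.
M_6 ≈ -0.67593.
Error ≈ -0.66667 − (-0.67593) ≈ 0.009.

0.009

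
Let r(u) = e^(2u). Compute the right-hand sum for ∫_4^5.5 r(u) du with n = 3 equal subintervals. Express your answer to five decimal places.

Δu = (5.5 − 4)/3 = 0.5.
Right endpoints: 4.5, 5, 5.5.
r(4.5) ≈ 8103.08393, r(5) ≈ 22026.46579, r(5.5) ≈ 59874.14172.
Sum = Δu · [r(4.5) + r(5) + r(5.5)].
Sum ≈ 45001.84572.

45001.84572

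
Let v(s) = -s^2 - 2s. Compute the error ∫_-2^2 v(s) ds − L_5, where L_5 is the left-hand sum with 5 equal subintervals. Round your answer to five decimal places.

-2.77333

Exact integral: ∫_-2^2 v(s) ds ≈ -5.3333333.
L_5 = -2.56.
Error ≈ -5.3333333 − (-2.56) ≈ -2.77333.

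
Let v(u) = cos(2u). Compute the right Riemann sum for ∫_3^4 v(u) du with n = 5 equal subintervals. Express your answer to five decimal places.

0.51534

Δu = (4 − 3)/5 = 0.2.
Right endpoints: 3.2, 3.4, 3.6, 3.8, 4.
v(3.2) ≈ 0.99318, v(3.4) ≈ 0.86940, v(3.6) ≈ 0.60835, v(3.8) ≈ 0.25126, v(4) ≈ -0.14550.
Sum = Δu · [v(3.2) + v(3.4) + v(3.6) + v(3.8) + v(4)].
Sum ≈ 0.51534.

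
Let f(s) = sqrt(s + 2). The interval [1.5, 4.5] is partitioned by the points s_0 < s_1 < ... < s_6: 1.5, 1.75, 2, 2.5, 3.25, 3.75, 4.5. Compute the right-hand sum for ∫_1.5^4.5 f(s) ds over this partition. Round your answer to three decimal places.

6.874

Subinterval widths: 0.25, 0.25, 0.5, 0.75, 0.5, 0.75.
Right endpoints: 1.75, 2, 2.5, 3.25, 3.75, 4.5.
f(1.75) ≈ 1.936, f(2) ≈ 2.000, f(2.5) ≈ 2.121, f(3.25) ≈ 2.291, f(3.75) ≈ 2.398, f(4.5) ≈ 2.550.
Sum = Σ Δs_i · f(s_i).
Sum ≈ 6.874.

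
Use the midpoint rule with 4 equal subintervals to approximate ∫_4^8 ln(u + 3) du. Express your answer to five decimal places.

8.75764

Δu = (8 − 4)/4 = 1.
Midpoints: 4.5, 5.5, 6.5, 7.5.
f(4.5) ≈ 2.01490, f(5.5) ≈ 2.14007, f(6.5) ≈ 2.25129, f(7.5) ≈ 2.35138.
Sum = Δu · [f(4.5) + f(5.5) + f(6.5) + f(7.5)].
Sum ≈ 8.75764.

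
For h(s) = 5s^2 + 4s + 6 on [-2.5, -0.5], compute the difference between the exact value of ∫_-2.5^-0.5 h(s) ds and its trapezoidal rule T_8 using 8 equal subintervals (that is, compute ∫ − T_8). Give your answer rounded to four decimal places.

-0.1042

Exact integral: ∫_-2.5^-0.5 h(s) ds ≈ 25.833333.
T_8 = 25.9375.
Error ≈ 25.833333 − 25.9375 ≈ -0.1042.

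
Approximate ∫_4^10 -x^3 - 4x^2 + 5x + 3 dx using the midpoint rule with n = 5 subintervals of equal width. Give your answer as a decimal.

-3438

Δx = (10 − 4)/5 = 1.2.
Midpoints: 4.6, 5.8, 7, 8.2, 9.4.
f(4.6) = -155.976, f(5.8) = -297.672, f(7) = -501, f(8.2) = -776.328, f(9.4) = -1134.024.
Sum = Δx · [f(4.6) + f(5.8) + f(7) + f(8.2) + f(9.4)].
Sum = -3438.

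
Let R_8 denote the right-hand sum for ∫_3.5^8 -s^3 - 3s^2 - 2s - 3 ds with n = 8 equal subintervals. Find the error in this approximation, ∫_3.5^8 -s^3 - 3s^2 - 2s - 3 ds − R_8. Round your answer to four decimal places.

182.9421

Exact integral: ∫_3.5^8 f(s) ds = -1520.859375.
R_8 ≈ -1703.801514.
Error ≈ -1520.859375 − (-1703.801514) ≈ 182.9421.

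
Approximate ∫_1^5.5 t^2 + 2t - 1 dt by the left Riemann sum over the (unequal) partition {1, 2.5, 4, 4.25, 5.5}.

56.078125

Subinterval widths: 1.5, 1.5, 0.25, 1.25.
Left endpoints: 1, 2.5, 4, 4.25.
f(1) = 2, f(2.5) = 10.25, f(4) = 23, f(4.25) = 25.5625.
Sum = Σ Δt_i · f(t_i).
Sum = 56.078125.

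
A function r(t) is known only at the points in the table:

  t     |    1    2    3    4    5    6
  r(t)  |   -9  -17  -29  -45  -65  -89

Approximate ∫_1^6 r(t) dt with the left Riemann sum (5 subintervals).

Δt = 1.
Sum = 1·[(-9) + (-17) + (-29) + (-45) + (-65)] = -165.

-165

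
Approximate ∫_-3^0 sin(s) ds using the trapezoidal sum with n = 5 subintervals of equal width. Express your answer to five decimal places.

-1.92993

Δs = (0 − (-3))/5 = 0.6.
f(-3) ≈ -0.14112, f(-2.4) ≈ -0.67546, f(-1.8) ≈ -0.97385, f(-1.2) ≈ -0.93204, f(-0.6) ≈ -0.56464, f(0) ≈ 0.00000.
T_5 = (Δs/2)·[f(s_0) + 2f(s_1) + ... + 2f(s_{4}) + f(s_5)].
Sum ≈ -1.92993.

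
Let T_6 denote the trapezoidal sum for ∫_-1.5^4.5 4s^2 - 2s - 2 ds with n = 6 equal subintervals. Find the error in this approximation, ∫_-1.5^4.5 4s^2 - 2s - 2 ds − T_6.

-4

Exact integral: ∫_-1.5^4.5 f(s) ds = 96.
T_6 = 100.
Error = 96 − 100 = -4.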